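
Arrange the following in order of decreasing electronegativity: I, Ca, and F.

F > I > Ca

F is in period 2, group 17; Ca is in period 4, group 2; I is in period 5, group 17.
EN rises left→right (higher Z_eff, smaller atoms) and falls top→bottom (larger, more shielded atoms).
These span different periods and groups, so the two trends combine.
I > Ca: period and group pull opposite ways; the across-period shift dominates (2.66 vs 1.00).
F > I: they share group 17; the group trend gives F the larger value.
For reference (Pauling): F 3.98, Ca 1.00, I 2.66.
So from highest to lowest: F > I > Ca.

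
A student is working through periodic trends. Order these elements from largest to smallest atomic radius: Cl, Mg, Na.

Na, Mg, Cl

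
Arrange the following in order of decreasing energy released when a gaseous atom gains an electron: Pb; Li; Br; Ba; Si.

Br > Si > Li > Pb > Ba

Atoms with high Z_eff and room in the valence shell (especially the halogens) have the most exothermic electron affinities.
Neither a single period nor a single group — weigh both effects.
Pb > Ba: both are in period 6; the period trend gives Pb the larger value.
Li > Pb: the two effects oppose for this pair; the down-group effect wins (60 vs 35 kJ/mol).
Si > Li: the two effects oppose for this pair; the across-period effect wins (134 vs 60 kJ/mol).
Br > Si: period and group pull opposite ways; the across-period shift dominates (325 vs 134 kJ/mol).
Tabulated electron affinity (kJ/mol): Li 60, Si 134, Br 325, Ba 14, Pb 35.
So from highest to lowest: Br > Si > Li > Pb > Ba.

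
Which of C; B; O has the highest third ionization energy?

The third ionization energy removes an electron from the +2 ion. For each element: C²⁺ still has 2 valence electrons; B²⁺ still has 1 valence electron; O²⁺ still has 4 valence electrons.
All are still removing valence electrons, so compare the +2 ions as you would atoms: IE_3 generally rises across a period (higher Z_eff) and falls down a group (larger shell), subject to the usual subshell exceptions.
Valence configurations: C²⁺ [He]2s², B²⁺ [He]2s¹, O²⁺ [He]2s²2p².
Tabulated IE_3 (kJ/mol): C 4620, B 3660, O 5300.
Overall IE_3 order: B < C < O.

O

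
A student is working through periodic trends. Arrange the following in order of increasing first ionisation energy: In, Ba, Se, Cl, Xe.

Ba, In, Se, Xe, Cl

Across a period the outer electron is held more tightly (higher IE₁); down a group it sits in a higher shell, more shielded, and comes off more easily.
Here both period and group differ, so the two effects have to be weighed against each other.
In > Ba: relative to Ba, both the across-period and down-group shifts push In's first ionization energy up.
Se > In: relative to In, both the across-period and down-group shifts push Se's first ionization energy up.
Xe > Se: period and group pull opposite ways; the across-period shift dominates (1170 vs 941 kJ/mol).
Cl > Xe: period and group pull opposite ways; the down-group shift dominates (1251 vs 1170 kJ/mol).
Approximate values (kJ/mol): Cl 1251, Se 941, In 558, Xe 1170, Ba 503.
So from lowest to highest: Ba < In < Se < Xe < Cl.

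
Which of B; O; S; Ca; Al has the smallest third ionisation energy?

Consider each +2 ion: B²⁺ still has 1 valence electron; O²⁺ still has 4 valence electrons; S²⁺ still has 4 valence electrons; Ca²⁺ is the bare [Ar] core; Al²⁺ still has 1 valence electron.
Usually core removal costs more than valence removal, but here the competition is close: a tightly held n=2 valence electron can cost more to remove than an n=3 core electron, so the actual values have to decide it.
Valence configurations: B²⁺ [He]2s¹, O²⁺ [He]2s²2p², S²⁺ [Ne]3s²3p², Al²⁺ [Ne]3s¹.
Tabulated IE_3 (kJ/mol): B 3660, O 5300, S 3357, Ca 4912, Al 2745.
Hence IE_3: Al < S < B < Ca < O.

Al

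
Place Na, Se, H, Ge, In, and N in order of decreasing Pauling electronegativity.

N > Se > H > Ge > In > Na

H is in period 1, group 1; N is in period 2, group 15; Na is in period 3, group 1; Ge is in period 4, group 14; Se is in period 4, group 16; In is in period 5, group 13.
Electronegativity increases across a period and decreases down a group, tracking effective nuclear charge and atomic size.
Here both period and group differ, so the two effects have to be weighed against each other.
In > Na: period and group pull opposite ways; the across-period shift dominates (1.78 vs 0.93).
Ge > In: relative to In, both the across-period and down-group shifts push Ge's electronegativity up.
H > Ge: period and group pull opposite ways; the down-group shift dominates (2.20 vs 2.01).
Se > H: the two effects oppose for this pair; the across-period effect wins (2.55 vs 2.20).
N > Se: period and group pull opposite ways; the down-group shift dominates (3.04 vs 2.55).
For reference (Pauling): H 2.20, N 3.04, Na 0.93, Ge 2.01, Se 2.55, In 1.78.
So from highest to lowest: N > Se > H > Ge > In > Na.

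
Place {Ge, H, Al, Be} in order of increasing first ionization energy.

Al < Ge < Be < H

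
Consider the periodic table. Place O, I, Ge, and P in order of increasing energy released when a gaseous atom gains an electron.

P < Ge < O < I

O is in period 2, group 16; P is in period 3, group 15; Ge is in period 4, group 14; I is in period 5, group 17.
Atoms with high Z_eff and room in the valence shell (especially the halogens) have the most exothermic electron affinities.
Here both period and group differ, so the two effects have to be weighed against each other.
Ge > P: this pair runs against the simple trend — see the exception note.
O > Ge: both effects reinforce here, so O is clearly the higher of the two.
I > O: period and group pull opposite ways; the across-period shift dominates (295 vs 141 kJ/mol).
Note the exception: Ge has a higher electron affinity than P, contrary to the simple trend — adding an electron to P's half-filled np³ subshell costs electron-pairing energy.
Tabulated electron affinity (kJ/mol): O 141, P 72, Ge 119, I 295.
So from lowest to highest: P < Ge < O < I.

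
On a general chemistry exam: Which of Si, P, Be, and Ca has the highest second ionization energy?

P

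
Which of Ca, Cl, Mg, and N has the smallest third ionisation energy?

Cl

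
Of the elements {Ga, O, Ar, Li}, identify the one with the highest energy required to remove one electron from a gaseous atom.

Ar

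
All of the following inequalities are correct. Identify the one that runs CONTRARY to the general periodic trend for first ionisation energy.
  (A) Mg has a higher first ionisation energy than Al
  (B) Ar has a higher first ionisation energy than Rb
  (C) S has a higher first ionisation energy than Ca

The general trend: first ionisation energy increases across a period and decreases down a group.
(A) Mg (period 3, group 2) vs Al (period 3, group 13): the stated order contradicts the simple trend.
(B) Ar (period 3, group 18) vs Rb (period 5, group 1): the stated order agrees with the simple trend.
(C) S (period 3, group 16) vs Ca (period 4, group 2): the stated order agrees with the simple trend.
The exception is (A): Al's single 3p electron is easier to remove than one from Mg's filled 3s².

(A)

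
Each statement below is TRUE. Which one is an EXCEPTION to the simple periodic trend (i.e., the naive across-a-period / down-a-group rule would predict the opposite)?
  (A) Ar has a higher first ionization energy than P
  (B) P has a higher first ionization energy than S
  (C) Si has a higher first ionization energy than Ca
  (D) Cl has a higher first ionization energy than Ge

The general trend: first ionization energy increases across a period and decreases down a group.
(A) Ar (period 3, group 18) vs P (period 3, group 15): the stated order agrees with the simple trend.
(B) P (period 3, group 15) vs S (period 3, group 16): the stated order contradicts the simple trend.
(C) Si (period 3, group 14) vs Ca (period 4, group 2): the stated order agrees with the simple trend.
(D) Cl (period 3, group 17) vs Ge (period 4, group 14): the stated order agrees with the simple trend.
The exception is (B): S (3p⁴) ionizes more easily than half-filled P (3p³) because the paired 3p electron in S is pushed out by e⁻–e⁻ repulsion.

(B)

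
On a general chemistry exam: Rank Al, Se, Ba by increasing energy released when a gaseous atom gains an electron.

Al is in period 3, group 13; Se is in period 4, group 16; Ba is in period 6, group 2.
Atoms with high Z_eff and room in the valence shell (especially the halogens) have the most exothermic electron affinities.
Here both period and group differ, so the two effects have to be weighed against each other.
Al > Ba: both effects reinforce here, so Al is clearly the higher of the two.
Se > Al: period and group pull opposite ways; the across-period shift dominates (195 vs 42 kJ/mol).
For reference (kJ/mol): Al 42, Se 195, Ba 14.
So from lowest to highest: Ba < Al < Se.

Ba < Al < Se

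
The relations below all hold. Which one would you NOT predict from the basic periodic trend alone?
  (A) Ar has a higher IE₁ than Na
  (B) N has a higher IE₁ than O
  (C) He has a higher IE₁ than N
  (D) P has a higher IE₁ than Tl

The general trend: IE₁ increases across a period and decreases down a group.
(A) Ar (period 3, group 18) vs Na (period 3, group 1): the stated order agrees with the simple trend.
(B) N (period 2, group 15) vs O (period 2, group 16): the stated order contradicts the simple trend.
(C) He (period 1, group 18) vs N (period 2, group 15): the stated order agrees with the simple trend.
(D) P (period 3, group 15) vs Tl (period 6, group 13): the stated order agrees with the simple trend.
The exception is (B): pairing an electron in O's 2p⁴ costs repulsion energy, so O ionizes more easily than half-filled N (2p³).

(B)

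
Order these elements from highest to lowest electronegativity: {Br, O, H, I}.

O > Br > I > H

H is in period 1, group 1; O is in period 2, group 16; Br is in period 4, group 17; I is in period 5, group 17.
Smaller atoms with higher effective nuclear charge are more electronegative.
Here both period and group differ, so the two effects have to be weighed against each other.
I > H: period and group pull opposite ways; the across-period shift dominates (2.66 vs 2.20).
Br > I: Br sits above I in group 17, so the down-group effect alone puts Br higher.
O > Br: period and group pull opposite ways; the down-group shift dominates (3.44 vs 2.96).
Approximate values (Pauling): H 2.20, O 3.44, Br 2.96, I 2.66.
So from highest to lowest: O > Br > I > H.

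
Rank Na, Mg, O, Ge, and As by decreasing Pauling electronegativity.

O > As > Ge > Mg > Na

O is in period 2, group 16; Na is in period 3, group 1; Mg is in period 3, group 2; Ge is in period 4, group 14; As is in period 4, group 15.
Electronegativity increases across a period and decreases down a group, tracking effective nuclear charge and atomic size.
Here both period and group differ, so the two effects have to be weighed against each other.
Mg > Na: both are in period 3; the period trend gives Mg the larger value.
Ge > Mg: period and group pull opposite ways; the across-period shift dominates (2.01 vs 1.31).
As > Ge: both are in period 4; the period trend gives As the larger value.
O > As: relative to As, both the across-period and down-group shifts push O's electronegativity up.
Approximate values (Pauling): O 3.44, Na 0.93, Mg 1.31, Ge 2.01, As 2.18.
So from highest to lowest: O > As > Ge > Mg > Na.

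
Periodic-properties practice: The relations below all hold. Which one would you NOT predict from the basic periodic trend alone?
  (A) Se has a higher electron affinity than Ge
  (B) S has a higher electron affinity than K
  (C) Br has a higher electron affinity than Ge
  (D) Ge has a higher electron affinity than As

(D)

The general trend: electron affinity increases across a period and decreases down a group.
(A) Se (period 4, group 16) vs Ge (period 4, group 14): the stated order agrees with the simple trend.
(B) S (period 3, group 16) vs K (period 4, group 1): the stated order agrees with the simple trend.
(C) Br (period 4, group 17) vs Ge (period 4, group 14): the stated order agrees with the simple trend.
(D) Ge (period 4, group 14) vs As (period 4, group 15): the stated order contradicts the simple trend.
The exception is (D): adding an electron to As's half-filled 4p³ is unfavourable, so Ge (4p²) has the more exothermic EA.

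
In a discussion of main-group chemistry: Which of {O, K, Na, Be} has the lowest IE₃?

K

After 2 electrons have been removed, what remains? O²⁺ still has 4 valence electrons; K²⁺ is already 1 electron into the core; Na²⁺ is already 1 electron into the core; Be²⁺ is the bare [He] core.
Usually core removal costs more than valence removal, but here the competition is close: a tightly held n=2 valence electron can cost more to remove than an n=3 core electron, so the actual values have to decide it.
Tabulated IE_3 (kJ/mol): O 5300, K 4420, Na 6910, Be 14849.
Overall IE_3 order: K < O < Na < Be.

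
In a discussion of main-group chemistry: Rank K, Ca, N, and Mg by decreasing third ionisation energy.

Consider each +2 ion: K²⁺ is already 1 electron into the core; Ca²⁺ is the bare [Ar] core; N²⁺ still has 3 valence electrons; Mg²⁺ is the bare [Ne] core.
Usually core removal costs more than valence removal, but here the competition is close: a tightly held n=2 valence electron can cost more to remove than an n=3 core electron, so the actual values have to decide it.
Tabulated IE_3 (kJ/mol): K 4420, Ca 4912, N 4578, Mg 7733.
Overall IE_3 order: K < N < Ca < Mg.

Mg, Ca, N, K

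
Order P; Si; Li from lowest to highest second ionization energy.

Si < P < Li

After 1 electron has been removed, what remains? P⁺ still has 4 valence electrons; Si⁺ still has 3 valence electrons; Li⁺ is the bare [He] core.
Breaking into a closed-shell core is much more expensive than removing a leftover valence electron — Li has the largest IE_2 here.
Valence configurations: P⁺ [Ne]3s²3p², Si⁺ [Ne]3s²3p¹.
The numbers (kJ/mol): P 1907, Si 1577, Li 7298.
Overall IE_2 order: Si < P < Li.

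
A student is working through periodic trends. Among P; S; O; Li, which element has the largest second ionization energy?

Li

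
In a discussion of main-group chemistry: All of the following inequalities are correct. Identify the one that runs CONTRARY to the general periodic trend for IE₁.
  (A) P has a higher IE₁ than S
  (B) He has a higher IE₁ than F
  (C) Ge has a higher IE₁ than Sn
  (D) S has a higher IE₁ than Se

The general trend: IE₁ increases across a period and decreases down a group.
(A) P (period 3, group 15) vs S (period 3, group 16): the stated order contradicts the simple trend.
(B) He (period 1, group 18) vs F (period 2, group 17): the stated order agrees with the simple trend.
(C) Ge (period 4, group 14) vs Sn (period 5, group 14): the stated order agrees with the simple trend.
(D) S (period 3, group 16) vs Se (period 4, group 16): the stated order agrees with the simple trend.
The exception is (A): S (3p⁴) ionizes more easily than half-filled P (3p³) because the paired 3p electron in S is pushed out by e⁻–e⁻ repulsion.

(A)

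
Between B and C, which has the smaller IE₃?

B

IE_3 is the cost of taking one more electron from the +2 cation: B²⁺ still has 1 valence electron; C²⁺ still has 2 valence electrons.
All are still removing valence electrons, so compare the +2 ions as you would atoms: IE_3 generally rises across a period (higher Z_eff) and falls down a group (larger shell), subject to the usual subshell exceptions.
Valence configurations: B²⁺ [He]2s¹, C²⁺ [He]2s².
The numbers (kJ/mol): B 3660, C 4620.
Putting it together, IE_3: B < C.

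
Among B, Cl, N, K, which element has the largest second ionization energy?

Consider each +1 ion: B⁺ still has 2 valence electrons; Cl⁺ still has 6 valence electrons; N⁺ still has 4 valence electrons; K⁺ is the bare [Ar] core.
Pulling an electron out of a noble-gas core costs far more than removing a remaining valence electron, so K sits at the high end of IE_2.
Valence configurations: B⁺ [He]2s², Cl⁺ [Ne]3s²3p⁴, N⁺ [He]2s²2p².
Tabulated IE_2 (kJ/mol): B 2427, Cl 2298, N 2856, K 3052.
So the second ionization energies run Cl < B < N < K.

K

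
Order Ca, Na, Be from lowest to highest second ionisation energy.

Ca < Be < Na

The second ionization energy removes an electron from the +1 ion. For each element: Ca⁺ still has 1 valence electron; Na⁺ is the bare [Ne] core; Be⁺ still has 1 valence electron.
Core electrons are held far more tightly than valence electrons, so Na tops the IE_2 order.
Valence configurations: Ca⁺ [Ar]4s¹, Be⁺ [He]2s¹.
Tabulated IE_2 (kJ/mol): Ca 1145, Na 4562, Be 1757.
Overall IE_2 order: Ca < Be < Na.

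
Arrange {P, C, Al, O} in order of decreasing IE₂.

O, C, P, Al

After 1 electron has been removed, what remains? P⁺ still has 4 valence electrons; C⁺ still has 3 valence electrons; Al⁺ still has 2 valence electrons; O⁺ still has 5 valence electrons.
All are still removing valence electrons, so compare the +1 ions as you would atoms: IE_2 generally rises across a period (higher Z_eff) and falls down a group (larger shell), subject to the usual subshell exceptions.
Valence configurations: P⁺ [Ne]3s²3p², C⁺ [He]2s²2p¹, Al⁺ [Ne]3s², O⁺ [He]2s²2p³.
The numbers (kJ/mol): P 1907, C 2353, Al 1817, O 3388.
Hence IE_2: Al < P < C < O.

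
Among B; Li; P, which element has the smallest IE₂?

P

The second ionization energy removes an electron from the +1 ion. For each element: B⁺ still has 2 valence electrons; Li⁺ is the bare [He] core; P⁺ still has 4 valence electrons.
Breaking into a closed-shell core is much more expensive than removing a leftover valence electron — Li has the largest IE_2 here.
Valence configurations: B⁺ [He]2s², P⁺ [Ne]3s²3p².
Approximate IE_2 values (kJ/mol): B 2427, Li 7298, P 1907.
So the second ionization energies run P < B < Li.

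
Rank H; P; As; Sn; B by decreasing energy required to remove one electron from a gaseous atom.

H > P > As > B > Sn

H is in period 1, group 1; B is in period 2, group 13; P is in period 3, group 15; As is in period 4, group 15; Sn is in period 5, group 14.
Across a period the outer electron is held more tightly (higher IE₁); down a group it sits in a higher shell, more shielded, and comes off more easily.
Here both period and group differ, so the two effects have to be weighed against each other.
B > Sn: the two effects oppose for this pair; the down-group effect wins (801 vs 709 kJ/mol).
As > B: the two effects oppose for this pair; the across-period effect wins (947 vs 801 kJ/mol).
P > As: P sits above As in group 15, so the down-group effect alone puts P higher.
H > P: period and group pull opposite ways; the down-group shift dominates (1312 vs 1012 kJ/mol).
Approximate values (kJ/mol): H 1312, B 801, P 1012, As 947, Sn 709.
So from highest to lowest: H > P > As > B > Sn.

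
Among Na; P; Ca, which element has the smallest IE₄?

P

The fourth ionization energy removes an electron from the +3 ion. For each element: Na³⁺ is already 2 electrons into the core; P³⁺ still has 2 valence electrons; Ca³⁺ is already 1 electron into the core.
Breaking into a closed-shell core is much more expensive than removing a leftover valence electron — Ca and Na have the largest IE_4 here.
Approximate IE_4 values (kJ/mol): Na 9543, P 4964, Ca 6491.
Putting it together, IE_4: P < Ca < Na.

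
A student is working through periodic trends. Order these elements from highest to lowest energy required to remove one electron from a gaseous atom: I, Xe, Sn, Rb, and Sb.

Rb is in period 5, group 1; Sn is in period 5, group 14; Sb is in period 5, group 15; I is in period 5, group 17; Xe is in period 5, group 18.
Across a period the outer electron is held more tightly (higher IE₁); down a group it sits in a higher shell, more shielded, and comes off more easily.
All lie in period 5, so first ionization energy increases left to right.
So from highest to lowest: Xe > I > Sb > Sn > Rb.

Xe > I > Sb > Sn > Rb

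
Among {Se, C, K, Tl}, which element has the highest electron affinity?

Se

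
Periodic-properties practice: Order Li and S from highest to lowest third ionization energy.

Li > S

IE_3 is the cost of taking one more electron from the +2 cation: Li²⁺ is already 1 electron into the core; S²⁺ still has 4 valence electrons.
Pulling an electron out of a noble-gas core costs far more than removing a remaining valence electron, so Li sits at the high end of IE_3.
Tabulated IE_3 (kJ/mol): Li 11815, S 3357.
Overall IE_3 order: S < Li.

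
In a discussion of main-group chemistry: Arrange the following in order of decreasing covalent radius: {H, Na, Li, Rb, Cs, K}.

Cs, Rb, K, Na, Li, H

H is in period 1, group 1; Li is in period 2, group 1; Na is in period 3, group 1; K is in period 4, group 1; Rb is in period 5, group 1; Cs is in period 6, group 1.
Radius decreases left→right (rising Z_eff, same n) and increases top→bottom (higher n).
All are in group 1, so atomic radius increases down the group.
So from largest to smallest: Cs > Rb > K > Na > Li > H.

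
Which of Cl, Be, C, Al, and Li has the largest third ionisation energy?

Be

Consider each +2 ion: Cl²⁺ still has 5 valence electrons; Be²⁺ is the bare [He] core; C²⁺ still has 2 valence electrons; Al²⁺ still has 1 valence electron; Li²⁺ is already 1 electron into the core.
Core electrons are held far more tightly than valence electrons, so Li and Be top the IE_3 order.
Valence configurations: Cl²⁺ [Ne]3s²3p³, C²⁺ [He]2s², Al²⁺ [Ne]3s¹.
The numbers (kJ/mol): Cl 3822, Be 14849, C 4620, Al 2745, Li 11815.
Overall IE_3 order: Al < Cl < C < Li < Be.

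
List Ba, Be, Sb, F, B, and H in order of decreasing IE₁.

First ionization energy rises across a period (greater Z_eff holds electrons more tightly) and falls down a group (valence electrons are farther from the nucleus).
Neither a single period nor a single group — weigh both effects.
B > Ba: both effects reinforce here, so B is clearly the higher of the two.
Sb > B: period and group pull opposite ways; the across-period shift dominates (831 vs 801 kJ/mol).
Be > Sb: the two effects oppose for this pair; the down-group effect wins (900 vs 831 kJ/mol).
H > Be: the two effects oppose for this pair; the down-group effect wins (1312 vs 900 kJ/mol).
F > H: the two effects oppose for this pair; the across-period effect wins (1681 vs 1312 kJ/mol).
Note the exception: Be has a higher first ionization energy than B, contrary to the simple trend — removing B's lone 2p electron is easier than breaking Be's filled 2s².
Approximate values (kJ/mol): H 1312, Be 900, B 801, F 1681, Sb 831, Ba 503.
So from highest to lowest: F > H > Be > Sb > B > Ba.

F > H > Be > Sb > B > Ba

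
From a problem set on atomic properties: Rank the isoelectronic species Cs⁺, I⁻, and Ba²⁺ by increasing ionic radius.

All of these have 54 electrons, so size is governed by nuclear charge alone: the more protons, the stronger the pull on the same electron cloud, and the smaller the ion.
Nuclear charges: Ba²⁺ (Z=56), Cs⁺ (Z=55), I⁻ (Z=53).
Smallest to largest: Ba²⁺ < Cs⁺ < I⁻.

Ba²⁺ < Cs⁺ < I⁻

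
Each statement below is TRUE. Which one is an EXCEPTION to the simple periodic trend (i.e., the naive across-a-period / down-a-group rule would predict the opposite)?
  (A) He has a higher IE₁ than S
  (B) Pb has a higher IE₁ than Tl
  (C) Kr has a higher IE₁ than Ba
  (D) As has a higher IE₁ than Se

The general trend: IE₁ increases across a period and decreases down a group.
(A) He (period 1, group 18) vs S (period 3, group 16): the stated order agrees with the simple trend.
(B) Pb (period 6, group 14) vs Tl (period 6, group 13): the stated order agrees with the simple trend.
(C) Kr (period 4, group 18) vs Ba (period 6, group 2): the stated order agrees with the simple trend.
(D) As (period 4, group 15) vs Se (period 4, group 16): the stated order contradicts the simple trend.
The exception is (D): Se (4p⁴) ionizes more easily than half-filled As (4p³).

(D)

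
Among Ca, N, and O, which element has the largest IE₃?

After 2 electrons have been removed, what remains? Ca²⁺ is the bare [Ar] core; N²⁺ still has 3 valence electrons; O²⁺ still has 4 valence electrons.
Usually core removal costs more than valence removal, but here the competition is close: a tightly held n=2 valence electron can cost more to remove than an n=3 core electron, so the actual values have to decide it.
Valence configurations: N²⁺ [He]2s²2p¹, O²⁺ [He]2s²2p².
The numbers (kJ/mol): Ca 4912, N 4578, O 5300.
Hence IE_3: N < Ca < O.

O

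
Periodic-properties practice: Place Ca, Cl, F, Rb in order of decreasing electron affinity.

Cl, F, Rb, Ca

F is in period 2, group 17; Cl is in period 3, group 17; Ca is in period 4, group 2; Rb is in period 5, group 1.
EA tends to increase across a period and decrease down a group, though the pattern is less regular than for IE or radius.
These span different periods and groups, so the two trends combine.
Rb > Ca: this pair runs against the simple trend — see the exception note.
F > Rb: relative to Rb, both the across-period and down-group shifts push F's electron affinity up.
Cl > F: this pair runs against the simple trend — see the exception note.
Note the exception: Rb has a higher electron affinity than Ca, contrary to the simple trend — adding an electron to Ca (ns²) has to open a new, higher-energy np subshell, which is unfavourable.
Note the exception: Cl has a higher electron affinity than F, contrary to the simple trend — F's small 2p subshell makes the incoming electron feel strong e⁻–e⁻ repulsion, so Cl actually releases more energy on gaining an electron.
Approximate values (kJ/mol): F 328, Cl 349, Ca 2, Rb 47.
So from highest to lowest: Cl > F > Rb > Ca.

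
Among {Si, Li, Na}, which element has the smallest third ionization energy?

The third ionization energy removes an electron from the +2 ion. For each element: Si²⁺ still has 2 valence electrons; Li²⁺ is already 1 electron into the core; Na²⁺ is already 1 electron into the core.
Pulling an electron out of a noble-gas core costs far more than removing a remaining valence electron, so Na and Li sit at the high end of IE_3.
Tabulated IE_3 (kJ/mol): Si 3232, Li 11815, Na 6910.
Hence IE_3: Si < Na < Li.

Si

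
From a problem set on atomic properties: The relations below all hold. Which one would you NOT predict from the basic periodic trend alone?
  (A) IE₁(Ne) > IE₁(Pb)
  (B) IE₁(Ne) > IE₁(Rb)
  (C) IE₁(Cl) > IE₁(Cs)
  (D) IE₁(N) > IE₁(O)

(D)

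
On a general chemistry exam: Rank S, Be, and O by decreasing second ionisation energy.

Consider each +1 ion: S⁺ still has 5 valence electrons; Be⁺ still has 1 valence electron; O⁺ still has 5 valence electrons.
All are still removing valence electrons, so compare the +1 ions as you would atoms: IE_2 generally rises across a period (higher Z_eff) and falls down a group (larger shell), subject to the usual subshell exceptions.
Valence configurations: S⁺ [Ne]3s²3p³, Be⁺ [He]2s¹, O⁺ [He]2s²2p³.
Tabulated IE_2 (kJ/mol): S 2252, Be 1757, O 3388.
Overall IE_2 order: Be < S < O.

O > S > Be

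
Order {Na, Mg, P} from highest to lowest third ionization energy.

Mg > Na > P

The third ionization energy removes an electron from the +2 ion. For each element: Na²⁺ is already 1 electron into the core; Mg²⁺ is the bare [Ne] core; P²⁺ still has 3 valence electrons.
Breaking into a closed-shell core is much more expensive than removing a leftover valence electron — Na and Mg have the largest IE_3 here.
Tabulated IE_3 (kJ/mol): Na 6910, Mg 7733, P 2914.
Overall IE_3 order: P < Na < Mg.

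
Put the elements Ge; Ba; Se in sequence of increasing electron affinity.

Ge is in period 4, group 14; Se is in period 4, group 16; Ba is in period 6, group 2.
EA tends to increase across a period and decrease down a group, though the pattern is less regular than for IE or radius.
Neither a single period nor a single group — weigh both effects.
Ge > Ba: both effects reinforce here, so Ge is clearly the higher of the two.
Se > Ge: both are in period 4; the period trend gives Se the larger value.
For reference (kJ/mol): Ge 119, Se 195, Ba 14.
So from lowest to highest: Ba < Ge < Se.

Ba, Ge, Se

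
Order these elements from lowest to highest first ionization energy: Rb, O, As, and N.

Rb < As < O < N

First ionization energy rises across a period (greater Z_eff holds electrons more tightly) and falls down a group (valence electrons are farther from the nucleus).
Here both period and group differ, so the two effects have to be weighed against each other.
As > Rb: both effects reinforce here, so As is clearly the higher of the two.
O > As: relative to As, both the across-period and down-group shifts push O's first ionization energy up.
N > O: this pair runs against the simple trend — see the exception note.
Note the exception: N has a higher first ionization energy than O, contrary to the simple trend — pairing an electron in O's 2p⁴ costs repulsion energy, so O ionizes more easily than half-filled N (2p³).
For reference (kJ/mol): N 1402, O 1314, As 947, Rb 403.
So from lowest to highest: Rb < As < O < N.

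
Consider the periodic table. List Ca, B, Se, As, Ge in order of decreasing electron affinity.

Se > Ge > As > B > Ca

B is in period 2, group 13; Ca is in period 4, group 2; Ge is in period 4, group 14; As is in period 4, group 15; Se is in period 4, group 16.
Adding an electron releases more energy for atoms nearer the top right (short of the noble gases).
Here both period and group differ, so the two effects have to be weighed against each other.
B > Ca: relative to Ca, both the across-period and down-group shifts push B's electron affinity up.
As > B: period and group pull opposite ways; the across-period shift dominates (78 vs 27 kJ/mol).
Ge > As: this pair runs against the simple trend — see the exception note.
Se > Ge: Se lies to the right of Ge in period 4, so the across-period effect alone puts Se higher.
Note the exception: Ge has a higher electron affinity than As, contrary to the simple trend — adding an electron to As's half-filled 4p³ is unfavourable, so Ge (4p²) has the more exothermic EA.
Tabulated electron affinity (kJ/mol): B 27, Ca 2, Ge 119, As 78, Se 195.
So from highest to lowest: Se > Ge > As > B > Ca.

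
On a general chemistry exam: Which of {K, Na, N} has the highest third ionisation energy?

IE_3 is the cost of taking one more electron from the +2 cation: K²⁺ is already 1 electron into the core; Na²⁺ is already 1 electron into the core; N²⁺ still has 3 valence electrons.
Usually core removal costs more than valence removal, but here the competition is close: a tightly held n=2 valence electron can cost more to remove than an n=3 core electron, so the actual values have to decide it.
The numbers (kJ/mol): K 4420, Na 6910, N 4578.
Hence IE_3: K < N < Na.

Na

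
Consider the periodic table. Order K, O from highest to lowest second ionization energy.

O, K

The second ionization energy removes an electron from the +1 ion. For each element: K⁺ is the bare [Ar] core; O⁺ still has 5 valence electrons.
Usually core removal costs more than valence removal, but here the competition is close: a tightly held n=2 valence electron can cost more to remove than an n=3 core electron, so the actual values have to decide it.
Tabulated IE_2 (kJ/mol): K 3052, O 3388.
Overall IE_2 order: K < O.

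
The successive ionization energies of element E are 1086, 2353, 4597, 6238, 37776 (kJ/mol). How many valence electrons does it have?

Look for the largest jump between consecutive ionization energies: IE5/IE4 ≈ 6.1, far larger than any earlier ratio.
That jump marks the point where a core electron is being removed. So the atom has 4 valence electrons.

4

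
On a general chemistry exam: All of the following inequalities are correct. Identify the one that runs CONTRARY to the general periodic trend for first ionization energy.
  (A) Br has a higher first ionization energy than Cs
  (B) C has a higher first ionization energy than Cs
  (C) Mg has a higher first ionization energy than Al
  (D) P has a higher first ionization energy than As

The general trend: first ionization energy increases across a period and decreases down a group.
(A) Br (period 4, group 17) vs Cs (period 6, group 1): the stated order agrees with the simple trend.
(B) C (period 2, group 14) vs Cs (period 6, group 1): the stated order agrees with the simple trend.
(C) Mg (period 3, group 2) vs Al (period 3, group 13): the stated order contradicts the simple trend.
(D) P (period 3, group 15) vs As (period 4, group 15): the stated order agrees with the simple trend.
The exception is (C): Al's single 3p electron is easier to remove than one from Mg's filled 3s².

(C)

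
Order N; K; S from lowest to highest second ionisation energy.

The second ionization energy removes an electron from the +1 ion. For each element: N⁺ still has 4 valence electrons; K⁺ is the bare [Ar] core; S⁺ still has 5 valence electrons.
Breaking into a closed-shell core is much more expensive than removing a leftover valence electron — K has the largest IE_2 here.
Valence configurations: N⁺ [He]2s²2p², S⁺ [Ne]3s²3p³.
Approximate IE_2 values (kJ/mol): N 2856, K 3052, S 2252.
So the second ionization energies run S < N < K.

S, N, K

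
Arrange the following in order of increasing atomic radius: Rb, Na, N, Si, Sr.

N < Si < Na < Sr < Rb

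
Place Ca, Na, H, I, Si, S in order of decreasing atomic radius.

Ca > Na > I > Si > S > H

H is in period 1, group 1; Na is in period 3, group 1; Si is in period 3, group 14; S is in period 3, group 16; Ca is in period 4, group 2; I is in period 5, group 17.
Atomic radius shrinks across a period as nuclear charge pulls the same shell inward, and grows down a group as new shells are added.
Here both period and group differ, so the two effects have to be weighed against each other.
S > H: period and group pull opposite ways; the down-group shift dominates (103 vs 32 pm).
Si > S: both are in period 3; the period trend gives Si the larger value.
I > Si: the two effects oppose for this pair; the down-group effect wins (133 vs 116 pm).
Na > I: period and group pull opposite ways; the across-period shift dominates (155 vs 133 pm).
Ca > Na: period and group pull opposite ways; the down-group shift dominates (171 vs 155 pm).
For reference (pm): H 32, Na 155, Si 116, S 103, Ca 171, I 133.
So from largest to smallest: Ca > Na > I > Si > S > H.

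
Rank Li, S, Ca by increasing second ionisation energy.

IE_2 is the cost of taking one more electron from the +1 cation: Li⁺ is the bare [He] core; S⁺ still has 5 valence electrons; Ca⁺ still has 1 valence electron.
Pulling an electron out of a noble-gas core costs far more than removing a remaining valence electron, so Li sits at the high end of IE_2.
Valence configurations: S⁺ [Ne]3s²3p³, Ca⁺ [Ar]4s¹.
Tabulated IE_2 (kJ/mol): Li 7298, S 2252, Ca 1145.
Hence IE_2: Ca < S < Li.

Ca < S < Li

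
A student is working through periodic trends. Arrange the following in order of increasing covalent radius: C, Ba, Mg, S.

C < S < Mg < Ba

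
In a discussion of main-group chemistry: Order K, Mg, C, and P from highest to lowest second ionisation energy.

Consider each +1 ion: K⁺ is the bare [Ar] core; Mg⁺ still has 1 valence electron; C⁺ still has 3 valence electrons; P⁺ still has 4 valence electrons.
Pulling an electron out of a noble-gas core costs far more than removing a remaining valence electron, so K sits at the high end of IE_2.
Valence configurations: Mg⁺ [Ne]3s¹, C⁺ [He]2s²2p¹, P⁺ [Ne]3s²3p².
Tabulated IE_2 (kJ/mol): K 3052, Mg 1451, C 2353, P 1907.
So the second ionization energies run Mg < P < C < K.

K, C, P, Mg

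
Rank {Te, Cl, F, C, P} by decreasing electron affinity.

C is in period 2, group 14; F is in period 2, group 17; P is in period 3, group 15; Cl is in period 3, group 17; Te is in period 5, group 16.
EA tends to increase across a period and decrease down a group, though the pattern is less regular than for IE or radius.
Neither a single period nor a single group — weigh both effects.
C > P: period and group pull opposite ways; the down-group shift dominates (122 vs 72 kJ/mol).
Te > C: the two effects oppose for this pair; the across-period effect wins (190 vs 122 kJ/mol).
F > Te: relative to Te, both the across-period and down-group shifts push F's electron affinity up.
Cl > F: this pair runs against the simple trend — see the exception note.
Note the exception: Cl has a higher electron affinity than F, contrary to the simple trend — F's small 2p subshell makes the incoming electron feel strong e⁻–e⁻ repulsion, so Cl actually releases more energy on gaining an electron.
Approximate values (kJ/mol): C 122, F 328, P 72, Cl 349, Te 190.
So from highest to lowest: Cl > F > Te > C > P.

Cl > F > Te > C > P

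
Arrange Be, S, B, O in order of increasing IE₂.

Be < S < B < O

IE_2 is the cost of taking one more electron from the +1 cation: Be⁺ still has 1 valence electron; S⁺ still has 5 valence electrons; B⁺ still has 2 valence electrons; O⁺ still has 5 valence electrons.
All are still removing valence electrons, so compare the +1 ions as you would atoms: IE_2 generally rises across a period (higher Z_eff) and falls down a group (larger shell), subject to the usual subshell exceptions.
Valence configurations: Be⁺ [He]2s¹, S⁺ [Ne]3s²3p³, B⁺ [He]2s², O⁺ [He]2s²2p³.
The numbers (kJ/mol): Be 1757, S 2252, B 2427, O 3388.
Overall IE_2 order: Be < S < B < O.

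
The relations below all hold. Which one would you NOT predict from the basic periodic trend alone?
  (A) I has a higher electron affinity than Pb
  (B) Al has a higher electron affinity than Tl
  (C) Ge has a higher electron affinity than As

The general trend: electron affinity increases across a period and decreases down a group.
(A) I (period 5, group 17) vs Pb (period 6, group 14): the stated order agrees with the simple trend.
(B) Al (period 3, group 13) vs Tl (period 6, group 13): the stated order agrees with the simple trend.
(C) Ge (period 4, group 14) vs As (period 4, group 15): the stated order contradicts the simple trend.
The exception is (C): adding an electron to As's half-filled 4p³ is unfavourable, so Ge (4p²) has the more exothermic EA.

(C)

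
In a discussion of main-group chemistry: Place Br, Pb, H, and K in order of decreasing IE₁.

H > Br > Pb > K

H is in period 1, group 1; K is in period 4, group 1; Br is in period 4, group 17; Pb is in period 6, group 14.
Across a period the outer electron is held more tightly (higher IE₁); down a group it sits in a higher shell, more shielded, and comes off more easily.
Here both period and group differ, so the two effects have to be weighed against each other.
Pb > K: the two effects oppose for this pair; the across-period effect wins (716 vs 419 kJ/mol).
Br > Pb: relative to Pb, both the across-period and down-group shifts push Br's first ionization energy up.
H > Br: the two effects oppose for this pair; the down-group effect wins (1312 vs 1140 kJ/mol).
Approximate values (kJ/mol): H 1312, K 419, Br 1140, Pb 716.
So from highest to lowest: H > Br > Pb > K.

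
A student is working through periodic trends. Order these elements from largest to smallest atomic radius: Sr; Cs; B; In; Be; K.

Cs > K > Sr > In > Be > B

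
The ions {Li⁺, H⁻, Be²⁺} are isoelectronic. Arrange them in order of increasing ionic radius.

Be²⁺ < Li⁺ < H⁻

All of these have 2 electrons, so size is governed by nuclear charge alone: the more protons, the stronger the pull on the same electron cloud, and the smaller the ion.
Nuclear charges: Be²⁺ (Z=4), Li⁺ (Z=3), H⁻ (Z=1).
Smallest to largest: Be²⁺ < Li⁺ < H⁻.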